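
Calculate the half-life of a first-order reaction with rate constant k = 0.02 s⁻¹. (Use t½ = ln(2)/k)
34.66 s

t½ = ln(2)/k = 0.6931/0.02 = 34.66 s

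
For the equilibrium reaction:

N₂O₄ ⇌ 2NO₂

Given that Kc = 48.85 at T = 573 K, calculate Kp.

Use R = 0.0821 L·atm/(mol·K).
K_p = 2.30e+03

Δn = (moles gaseous products) − (moles gaseous reactants) = 1
T = 573 K; RT = 0.0821 × 573 = 47.0433
Kp = Kc·(RT)^Δn = 48.85 × (47.0433)^1 = 48.85 × 47.0433 = 2.30e+03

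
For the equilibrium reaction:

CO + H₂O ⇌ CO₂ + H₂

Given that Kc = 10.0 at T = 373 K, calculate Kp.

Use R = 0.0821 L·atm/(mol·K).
K_p = 10.0000

Δn = (moles gaseous products) − (moles gaseous reactants) = 0
T = 373 K; RT = 0.0821 × 373 = 30.6233
Kp = Kc·(RT)^Δn = 10.0 × (30.6233)^0 = 10.0 × 1 = 10.0000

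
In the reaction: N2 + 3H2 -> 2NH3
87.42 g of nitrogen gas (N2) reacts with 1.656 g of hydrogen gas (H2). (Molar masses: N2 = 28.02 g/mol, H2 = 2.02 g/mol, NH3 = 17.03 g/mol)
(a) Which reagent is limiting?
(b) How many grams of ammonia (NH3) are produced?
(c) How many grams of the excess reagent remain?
(a) H2, (b) 9.307 g, (c) 79.76 g

Moles of N2 = 87.42 g ÷ 28.02 g/mol = 3.11991 mol
Moles of H2 = 1.656 g ÷ 2.02 g/mol = 0.819802 mol
Moles ÷ coefficient: N2: 3.11991/1 = 3.12, H2: 0.819802/3 = 0.2733
(a) H2 has the smaller value, so H2 is the limiting reagent.
(b) Moles of NH3 = 0.819802 mol H2 × (2/3) = 0.546535 mol; mass = 0.546535 mol × 17.03 g/mol = 9.307 g
(c) N2 consumed = 0.819802 × (1/3) = 0.273267 mol; remaining = 3.11991 − 0.273267 = 2.84665 mol; mass = 2.84665 mol × 28.02 g/mol = 79.76 g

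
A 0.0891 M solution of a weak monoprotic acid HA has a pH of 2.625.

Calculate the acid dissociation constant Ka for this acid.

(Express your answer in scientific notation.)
K_a = 6.48e-05

[H⁺] = 10^(−pH) = 10^(−2.625) = 2.371e-03 M. For HA ⇌ H⁺ + A⁻, Ka = x²/(C − x) = (2.371e-03)²/(0.0891 − 2.371e-03) = 6.48e-05.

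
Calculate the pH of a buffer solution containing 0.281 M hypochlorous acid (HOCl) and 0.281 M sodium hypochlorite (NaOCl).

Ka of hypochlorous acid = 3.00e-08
pH = 7.52

pKa = -log(3.00e-08) = 7.52. pH = pKa + log([A⁻]/[HA]) = 7.52 + log(0.281/0.281)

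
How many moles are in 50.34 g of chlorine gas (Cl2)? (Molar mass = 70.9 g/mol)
Moles = 50.34 g ÷ 70.9 g/mol = 0.71 mol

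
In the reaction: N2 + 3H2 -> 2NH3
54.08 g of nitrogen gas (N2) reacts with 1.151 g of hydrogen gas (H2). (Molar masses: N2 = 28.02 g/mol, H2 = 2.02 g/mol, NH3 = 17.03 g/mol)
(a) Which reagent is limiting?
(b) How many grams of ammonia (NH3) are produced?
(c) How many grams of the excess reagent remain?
(a) H2, (b) 6.469 g, (c) 48.76 g

Moles of N2 = 54.08 g ÷ 28.02 g/mol = 1.93005 mol
Moles of H2 = 1.151 g ÷ 2.02 g/mol = 0.569802 mol
Moles ÷ coefficient: N2: 1.93005/1 = 1.93, H2: 0.569802/3 = 0.1899
(a) H2 has the smaller value, so H2 is the limiting reagent.
(b) Moles of NH3 = 0.569802 mol H2 × (2/3) = 0.379868 mol; mass = 0.379868 mol × 17.03 g/mol = 6.469 g
(c) N2 consumed = 0.569802 × (1/3) = 0.189934 mol; remaining = 1.93005 − 0.189934 = 1.74012 mol; mass = 1.74012 mol × 28.02 g/mol = 48.76 g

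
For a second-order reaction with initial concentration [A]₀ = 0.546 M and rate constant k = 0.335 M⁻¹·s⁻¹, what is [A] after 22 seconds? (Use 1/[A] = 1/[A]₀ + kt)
0.1087 M

1/[A] = 1/[A]₀ + k·t = 1/0.546 + (0.335)·(22) = 1.8315 + 7.3700 = 9.2015
[A] = 1/9.2015 = 0.1087 M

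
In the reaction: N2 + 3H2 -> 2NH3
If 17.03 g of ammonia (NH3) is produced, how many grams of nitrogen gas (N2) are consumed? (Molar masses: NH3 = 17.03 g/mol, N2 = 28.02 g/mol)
Moles of NH3 = 17.03 g ÷ 17.03 g/mol = 1 mol
Mole ratio: 1 mol N2 / 2 mol NH3
Moles of N2 = 1 × (1/2) = 0.5 mol
Mass of N2 = 0.5 mol × 28.02 g/mol = 14.01 g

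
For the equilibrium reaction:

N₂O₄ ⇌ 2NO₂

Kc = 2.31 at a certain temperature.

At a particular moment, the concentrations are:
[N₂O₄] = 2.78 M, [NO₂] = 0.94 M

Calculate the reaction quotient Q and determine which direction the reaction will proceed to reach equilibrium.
Q = 0.318, Q < K, reaction proceeds forward (toward products)

Q = ([NO₂]^2) / ([N₂O₄])
  = ((0.94)^2) / ((2.78)) = 0.8836/2.78 = 0.3178
Since Q = 0.3178 < Kc = 2.31, the reaction proceeds forward (toward products) to reach equilibrium.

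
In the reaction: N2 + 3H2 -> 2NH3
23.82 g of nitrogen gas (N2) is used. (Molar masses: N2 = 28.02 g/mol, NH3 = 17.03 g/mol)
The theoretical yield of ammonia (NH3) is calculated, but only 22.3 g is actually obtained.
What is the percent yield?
Moles of N2 = 23.82 g ÷ 28.02 g/mol = 0.850107 mol
Mole ratio: 2 mol NH3 / 1 mol N2
Moles of NH3 = 0.850107 × (2/1) = 1.70021 mol
Theoretical yield = 1.70021 mol × 17.03 g/mol = 28.955 g
Actual yield = 22.3 g
Percent yield = (22.3 / 28.955) × 100% = 77.0%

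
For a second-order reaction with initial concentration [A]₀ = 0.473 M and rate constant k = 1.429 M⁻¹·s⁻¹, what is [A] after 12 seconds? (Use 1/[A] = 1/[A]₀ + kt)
0.0519 M

1/[A] = 1/[A]₀ + k·t = 1/0.473 + (1.429)·(12) = 2.1142 + 17.1480 = 19.2622
[A] = 1/19.2622 = 0.0519 M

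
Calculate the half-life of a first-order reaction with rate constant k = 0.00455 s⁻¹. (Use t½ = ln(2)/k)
152.34 s

t½ = ln(2)/k = 0.6931/0.00455 = 152.34 s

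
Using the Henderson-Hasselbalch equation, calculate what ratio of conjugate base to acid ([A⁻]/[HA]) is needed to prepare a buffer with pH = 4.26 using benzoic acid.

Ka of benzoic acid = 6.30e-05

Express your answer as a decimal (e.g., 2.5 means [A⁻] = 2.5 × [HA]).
[A⁻]/[HA] = 1.146

pKa = −log(6.30e-05) = 4.2007. pH = pKa + log([A⁻]/[HA]). 4.26 = 4.2007 + log(ratio). log(ratio) = 4.26 − 4.2007 = 0.0593. ratio = 10^(0.0593) = 1.146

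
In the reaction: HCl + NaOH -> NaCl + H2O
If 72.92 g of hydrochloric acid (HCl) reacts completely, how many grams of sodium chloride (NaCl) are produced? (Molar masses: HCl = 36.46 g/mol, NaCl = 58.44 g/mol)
Moles of HCl = 72.92 g ÷ 36.46 g/mol = 2 mol
Mole ratio: 1 mol NaCl / 1 mol HCl
Moles of NaCl = 2 × (1/1) = 2 mol
Mass of NaCl = 2 mol × 58.44 g/mol = 116.9 g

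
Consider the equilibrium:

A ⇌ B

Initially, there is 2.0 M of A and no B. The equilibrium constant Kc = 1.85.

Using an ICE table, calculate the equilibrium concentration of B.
[B] = 1.298 M

ICE: [A] = 2.0 − x, [B] = x.
Kc = x/(2.0 − x) = 1.85 ⇒ x = 1.85·2.0/(1 + 1.85) = 3.7/2.85 = 1.298.
[B] = x = 1.298 M.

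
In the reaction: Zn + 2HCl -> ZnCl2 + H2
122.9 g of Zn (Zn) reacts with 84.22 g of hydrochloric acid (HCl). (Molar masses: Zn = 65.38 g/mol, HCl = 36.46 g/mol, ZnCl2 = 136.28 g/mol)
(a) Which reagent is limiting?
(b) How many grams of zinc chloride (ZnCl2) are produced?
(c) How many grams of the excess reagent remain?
(a) HCl, (b) 157.4 g, (c) 47.39 g

Moles of Zn = 122.9 g ÷ 65.38 g/mol = 1.87978 mol
Moles of HCl = 84.22 g ÷ 36.46 g/mol = 2.30993 mol
Moles ÷ coefficient: Zn: 1.87978/1 = 1.88, HCl: 2.30993/2 = 1.155
(a) HCl has the smaller value, so HCl is the limiting reagent.
(b) Moles of ZnCl2 = 2.30993 mol HCl × (1/2) = 1.15496 mol; mass = 1.15496 mol × 136.28 g/mol = 157.4 g
(c) Zn consumed = 2.30993 × (1/2) = 1.15496 mol; remaining = 1.87978 − 1.15496 = 0.724815 mol; mass = 0.724815 mol × 65.38 g/mol = 47.39 g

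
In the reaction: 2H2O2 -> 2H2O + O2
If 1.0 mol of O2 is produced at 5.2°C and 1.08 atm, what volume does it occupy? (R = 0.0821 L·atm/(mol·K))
T = 5.2°C + 273.15 = 278.35 K
V = nRT/P = (1.0 × 0.0821 × 278.35) / 1.08
V = 21.16 L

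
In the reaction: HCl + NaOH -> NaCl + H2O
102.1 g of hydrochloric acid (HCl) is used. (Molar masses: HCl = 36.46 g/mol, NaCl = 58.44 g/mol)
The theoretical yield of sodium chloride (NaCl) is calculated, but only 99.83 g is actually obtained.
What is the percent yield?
Moles of HCl = 102.1 g ÷ 36.46 g/mol = 2.80033 mol
Mole ratio: 1 mol NaCl / 1 mol HCl
Moles of NaCl = 2.80033 × (1/1) = 2.80033 mol
Theoretical yield = 2.80033 mol × 58.44 g/mol = 163.65 g
Actual yield = 99.83 g
Percent yield = (99.83 / 163.65) × 100% = 61.0%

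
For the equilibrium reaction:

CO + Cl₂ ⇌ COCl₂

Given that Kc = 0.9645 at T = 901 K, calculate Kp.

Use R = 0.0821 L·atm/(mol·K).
K_p = 0.0130

Δn = (moles gaseous products) − (moles gaseous reactants) = -1
T = 901 K; RT = 0.0821 × 901 = 73.9721
Kp = Kc·(RT)^Δn = 0.9645 × (73.9721)^-1 = 0.9645 × 0.0135186 = 0.0130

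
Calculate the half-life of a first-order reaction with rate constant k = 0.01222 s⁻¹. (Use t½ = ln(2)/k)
56.72 s

t½ = ln(2)/k = 0.6931/0.01222 = 56.72 s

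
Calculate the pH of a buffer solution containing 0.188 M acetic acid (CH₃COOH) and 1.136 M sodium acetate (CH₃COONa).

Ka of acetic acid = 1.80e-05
pH = 5.53

pKa = -log(1.80e-05) = 4.74. pH = pKa + log([A⁻]/[HA]) = 4.74 + log(1.136/0.188)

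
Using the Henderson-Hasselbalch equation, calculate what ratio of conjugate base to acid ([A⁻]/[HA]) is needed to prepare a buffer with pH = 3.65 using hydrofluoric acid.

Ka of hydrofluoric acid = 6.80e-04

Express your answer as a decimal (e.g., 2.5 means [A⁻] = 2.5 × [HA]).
[A⁻]/[HA] = 3.037

pKa = −log(6.80e-04) = 3.1675. pH = pKa + log([A⁻]/[HA]). 3.65 = 3.1675 + log(ratio). log(ratio) = 3.65 − 3.1675 = 0.4825. ratio = 10^(0.4825) = 3.037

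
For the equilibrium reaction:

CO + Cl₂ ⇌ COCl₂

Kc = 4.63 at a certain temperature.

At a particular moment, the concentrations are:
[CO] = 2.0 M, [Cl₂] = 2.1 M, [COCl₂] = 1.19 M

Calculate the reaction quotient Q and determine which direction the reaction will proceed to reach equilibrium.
Q = 0.283, Q < K, reaction proceeds forward (toward products)

Q = ([COCl₂]) / ([CO] × [Cl₂])
  = ((1.19)) / ((2.0)·(2.1)) = 1.19/4.2 = 0.2833
Since Q = 0.2833 < Kc = 4.63, the reaction proceeds forward (toward products) to reach equilibrium.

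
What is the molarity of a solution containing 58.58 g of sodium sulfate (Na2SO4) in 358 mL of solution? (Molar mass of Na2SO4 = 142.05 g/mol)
Moles of Na2SO4 = 58.58 g ÷ 142.05 g/mol = 0.41239 mol
Volume = 358 mL = 0.358 L
Molarity = 0.41239 mol ÷ 0.358 L = 1.152 M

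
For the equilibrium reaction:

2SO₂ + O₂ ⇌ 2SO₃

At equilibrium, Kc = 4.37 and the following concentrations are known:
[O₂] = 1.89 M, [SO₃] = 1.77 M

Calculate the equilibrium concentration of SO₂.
[SO₂] = 0.6159 M

Kc = ([SO₃]^2) / ([SO₂]^2 × [O₂]) = 4.37
[SO₂]^2 = (product terms)/(Kc · other reactant terms) = 3.1329 / (4.37 · 1.89) = 0.37932
[SO₂] = (0.37932)^(1/2) = 0.6159 M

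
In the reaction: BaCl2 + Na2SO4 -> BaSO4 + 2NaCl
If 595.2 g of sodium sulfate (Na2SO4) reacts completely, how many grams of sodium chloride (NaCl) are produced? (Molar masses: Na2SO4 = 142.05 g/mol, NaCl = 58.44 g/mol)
Moles of Na2SO4 = 595.2 g ÷ 142.05 g/mol = 4.19007 mol
Mole ratio: 2 mol NaCl / 1 mol Na2SO4
Moles of NaCl = 4.19007 × (2/1) = 8.38015 mol
Mass of NaCl = 8.38015 mol × 58.44 g/mol = 489.7 g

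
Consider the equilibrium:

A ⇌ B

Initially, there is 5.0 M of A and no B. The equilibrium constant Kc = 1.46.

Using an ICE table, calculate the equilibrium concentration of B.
[B] = 2.967 M

ICE: [A] = 5.0 − x, [B] = x.
Kc = x/(5.0 − x) = 1.46 ⇒ x = 1.46·5.0/(1 + 1.46) = 7.3/2.46 = 2.967.
[B] = x = 2.967 M.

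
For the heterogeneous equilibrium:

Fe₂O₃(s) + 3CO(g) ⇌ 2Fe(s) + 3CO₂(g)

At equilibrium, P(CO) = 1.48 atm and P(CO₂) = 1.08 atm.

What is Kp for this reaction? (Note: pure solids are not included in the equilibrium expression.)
K_p = 0.389

Solids (Fe₂O₃, Fe) are excluded.
Kp = P(CO₂)³/P(CO)³ = (1.08)³/(1.48)³ = 1.26/3.242 = 0.389.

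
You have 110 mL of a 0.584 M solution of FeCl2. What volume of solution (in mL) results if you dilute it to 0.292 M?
Using M₁V₁ = M₂V₂:
0.584 × 110 = 0.292 × V₂
V₂ = (0.584 × 110) / 0.292 = 220 mL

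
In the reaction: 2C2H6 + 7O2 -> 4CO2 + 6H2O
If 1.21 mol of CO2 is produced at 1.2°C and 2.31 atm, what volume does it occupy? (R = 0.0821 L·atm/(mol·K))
T = 1.2°C + 273.15 = 274.35 K
V = nRT/P = (1.21 × 0.0821 × 274.35) / 2.31
V = 11.80 L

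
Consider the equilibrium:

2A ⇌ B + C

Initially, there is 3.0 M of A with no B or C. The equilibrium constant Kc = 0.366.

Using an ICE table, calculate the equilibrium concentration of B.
[B] = 0.821 M

ICE: [A] = 3.0 − 2x, [B] = [C] = x.
Kc = x²/(3.0 − 2x)² = 0.366 ⇒ √Kc = x/(3.0 − 2x).
x = √0.366·3.0/(1 + 2√0.366) = 0.60498·3.0/2.21 = 0.82125.
[B] = x = 0.821 M.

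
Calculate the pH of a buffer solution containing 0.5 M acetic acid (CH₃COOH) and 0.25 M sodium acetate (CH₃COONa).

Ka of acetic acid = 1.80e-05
pH = 4.44

pKa = -log(1.80e-05) = 4.74. pH = pKa + log([A⁻]/[HA]) = 4.74 + log(0.25/0.5)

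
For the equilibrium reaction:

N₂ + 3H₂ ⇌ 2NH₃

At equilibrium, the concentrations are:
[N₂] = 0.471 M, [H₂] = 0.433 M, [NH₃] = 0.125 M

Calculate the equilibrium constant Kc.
K_c = 0.4086

Kc = ([NH₃]^2) / ([N₂] × [H₂]^3)
   = ((0.125)^2) / ((0.471)·(0.433)^3)
   = 0.015625 / 0.038237 = 0.4086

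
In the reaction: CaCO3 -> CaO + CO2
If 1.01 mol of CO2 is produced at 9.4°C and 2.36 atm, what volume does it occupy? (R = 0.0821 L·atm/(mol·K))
T = 9.4°C + 273.15 = 282.55 K
V = nRT/P = (1.01 × 0.0821 × 282.55) / 2.36
V = 9.93 L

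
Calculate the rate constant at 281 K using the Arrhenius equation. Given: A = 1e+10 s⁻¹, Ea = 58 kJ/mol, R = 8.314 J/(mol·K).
1.65e-01 s⁻¹

k = A·exp(-Ea/(R·T)) = 1e+10·exp(-58000/(8.314·281)) = 1e+10·exp(-24.8263) = 1e+10·1.6523e-11 = 1.65e-01 s⁻¹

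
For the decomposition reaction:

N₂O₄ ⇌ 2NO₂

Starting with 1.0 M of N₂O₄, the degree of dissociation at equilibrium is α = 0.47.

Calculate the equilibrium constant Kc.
K_c = 1.6672

x = α·[A]₀ = 0.47 × 1.0 = 0.47 M dissociated.
At eq: [N₂O₄] = 1.0 − 0.47 = 0.53 M; [NO₂] = 2x = 0.94 M.
Kc = [NO₂]²/[N₂O₄] = (0.94)²/0.53 = 1.667.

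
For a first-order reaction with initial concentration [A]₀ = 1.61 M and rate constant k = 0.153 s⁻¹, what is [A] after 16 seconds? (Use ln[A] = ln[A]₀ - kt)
0.1392 M

ln[A] = ln[A]₀ - k·t = ln(1.61) - (0.153)·(16) = 0.4762 - 2.4480 = -1.9718
[A] = e^(-1.9718) = 0.1392 M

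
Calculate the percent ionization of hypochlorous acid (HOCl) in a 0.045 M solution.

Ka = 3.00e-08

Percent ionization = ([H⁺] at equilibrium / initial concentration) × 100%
Percent ionization = 0.0816%

Let x = [H⁺]. Ka = x²/(C - x) ⇒ x² + (3.00e-08)x - (3.00e-08)(0.045) = 0. x = 3.6727e-05. Percent = (3.6727e-05/0.045) × 100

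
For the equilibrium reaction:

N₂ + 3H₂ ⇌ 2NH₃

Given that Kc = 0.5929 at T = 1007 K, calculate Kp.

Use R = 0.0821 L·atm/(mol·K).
K_p = 8.67e-05

Δn = (moles gaseous products) − (moles gaseous reactants) = -2
T = 1007 K; RT = 0.0821 × 1007 = 82.6747
Kp = Kc·(RT)^Δn = 0.5929 × (82.6747)^-2 = 0.5929 × 0.000146304 = 8.67e-05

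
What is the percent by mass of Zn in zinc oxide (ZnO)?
Mass of Zn in formula = 65.38 × 1 = 65.38 g/mol
Molar mass = 81.38 g/mol
% Zn = (65.38/81.38) × 100% = 80.34%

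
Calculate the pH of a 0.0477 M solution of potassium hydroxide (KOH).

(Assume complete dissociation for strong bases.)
pH = 12.68

[OH⁻] = 0.0477 M for strong base. pOH = -log[OH⁻] = 1.32, pH = 14 - pOH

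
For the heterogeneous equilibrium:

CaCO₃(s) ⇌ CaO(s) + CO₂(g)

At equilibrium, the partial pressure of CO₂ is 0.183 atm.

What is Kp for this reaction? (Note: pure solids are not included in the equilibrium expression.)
K_p = 0.183

Solids (CaCO₃, CaO) have activity 1 and are excluded.
Kp = P(CO₂) = 0.183.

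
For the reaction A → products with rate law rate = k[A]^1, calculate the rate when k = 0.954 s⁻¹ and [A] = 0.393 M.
0.3749 M/s

rate = k·[A]^1 = 0.954·(0.393)^1 = 0.954·0.393 = 0.3749 M/s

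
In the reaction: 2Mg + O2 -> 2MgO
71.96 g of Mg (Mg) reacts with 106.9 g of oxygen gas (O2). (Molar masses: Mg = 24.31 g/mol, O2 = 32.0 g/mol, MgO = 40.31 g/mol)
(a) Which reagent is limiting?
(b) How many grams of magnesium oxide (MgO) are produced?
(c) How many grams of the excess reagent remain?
(a) Mg, (b) 119.3 g, (c) 59.54 g

Moles of Mg = 71.96 g ÷ 24.31 g/mol = 2.9601 mol
Moles of O2 = 106.9 g ÷ 32.0 g/mol = 3.34063 mol
Moles ÷ coefficient: Mg: 2.9601/2 = 1.48, O2: 3.34063/1 = 3.341
(a) Mg has the smaller value, so Mg is the limiting reagent.
(b) Moles of MgO = 2.9601 mol Mg × (2/2) = 2.9601 mol; mass = 2.9601 mol × 40.31 g/mol = 119.3 g
(c) O2 consumed = 2.9601 × (1/2) = 1.48005 mol; remaining = 3.34063 − 1.48005 = 1.86058 mol; mass = 1.86058 mol × 32.0 g/mol = 59.54 g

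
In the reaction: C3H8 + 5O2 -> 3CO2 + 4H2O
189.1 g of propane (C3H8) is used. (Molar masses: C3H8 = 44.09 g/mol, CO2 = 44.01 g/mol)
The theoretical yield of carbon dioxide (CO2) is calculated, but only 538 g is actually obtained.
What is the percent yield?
Moles of C3H8 = 189.1 g ÷ 44.09 g/mol = 4.28895 mol
Mole ratio: 3 mol CO2 / 1 mol C3H8
Moles of CO2 = 4.28895 × (3/1) = 12.8669 mol
Theoretical yield = 12.8669 mol × 44.01 g/mol = 566.27 g
Actual yield = 538 g
Percent yield = (538 / 566.27) × 100% = 95.0%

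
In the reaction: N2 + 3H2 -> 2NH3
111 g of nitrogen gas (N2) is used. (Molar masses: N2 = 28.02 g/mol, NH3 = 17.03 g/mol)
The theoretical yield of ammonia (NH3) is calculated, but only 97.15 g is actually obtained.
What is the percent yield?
Moles of N2 = 111 g ÷ 28.02 g/mol = 3.96146 mol
Mole ratio: 2 mol NH3 / 1 mol N2
Moles of NH3 = 3.96146 × (2/1) = 7.92291 mol
Theoretical yield = 7.92291 mol × 17.03 g/mol = 134.93 g
Actual yield = 97.15 g
Percent yield = (97.15 / 134.93) × 100% = 72.0%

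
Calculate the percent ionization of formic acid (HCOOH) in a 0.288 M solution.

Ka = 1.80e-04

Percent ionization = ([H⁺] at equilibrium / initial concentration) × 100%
Percent ionization = 2.47%

Let x = [H⁺]. Ka = x²/(C - x) ⇒ x² + (1.80e-04)x - (1.80e-04)(0.288) = 0. x = 7.1106e-03. Percent = (7.1106e-03/0.288) × 100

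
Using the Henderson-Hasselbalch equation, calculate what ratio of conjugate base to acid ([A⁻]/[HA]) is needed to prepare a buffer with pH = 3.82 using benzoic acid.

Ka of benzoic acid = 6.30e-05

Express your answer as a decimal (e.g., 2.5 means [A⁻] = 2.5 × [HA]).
[A⁻]/[HA] = 0.416

pKa = −log(6.30e-05) = 4.2007. pH = pKa + log([A⁻]/[HA]). 3.82 = 4.2007 + log(ratio). log(ratio) = 3.82 − 4.2007 = -0.3807. ratio = 10^(-0.3807) = 0.416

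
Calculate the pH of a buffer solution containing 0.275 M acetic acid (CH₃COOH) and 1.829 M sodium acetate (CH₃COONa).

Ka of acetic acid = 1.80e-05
pH = 5.57

pKa = -log(1.80e-05) = 4.74. pH = pKa + log([A⁻]/[HA]) = 4.74 + log(1.829/0.275)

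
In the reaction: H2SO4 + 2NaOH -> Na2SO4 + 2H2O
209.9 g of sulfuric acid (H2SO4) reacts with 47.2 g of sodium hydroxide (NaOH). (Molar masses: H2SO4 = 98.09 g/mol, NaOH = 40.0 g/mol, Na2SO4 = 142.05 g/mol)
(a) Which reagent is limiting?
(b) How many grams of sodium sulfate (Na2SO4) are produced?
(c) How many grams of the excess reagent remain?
(a) NaOH, (b) 83.81 g, (c) 152 g

Moles of H2SO4 = 209.9 g ÷ 98.09 g/mol = 2.13987 mol
Moles of NaOH = 47.2 g ÷ 40.0 g/mol = 1.18 mol
Moles ÷ coefficient: H2SO4: 2.13987/1 = 2.14, NaOH: 1.18/2 = 0.59
(a) NaOH has the smaller value, so NaOH is the limiting reagent.
(b) Moles of Na2SO4 = 1.18 mol NaOH × (1/2) = 0.59 mol; mass = 0.59 mol × 142.05 g/mol = 83.81 g
(c) H2SO4 consumed = 1.18 × (1/2) = 0.59 mol; remaining = 2.13987 − 0.59 = 1.54987 mol; mass = 1.54987 mol × 98.09 g/mol = 152 g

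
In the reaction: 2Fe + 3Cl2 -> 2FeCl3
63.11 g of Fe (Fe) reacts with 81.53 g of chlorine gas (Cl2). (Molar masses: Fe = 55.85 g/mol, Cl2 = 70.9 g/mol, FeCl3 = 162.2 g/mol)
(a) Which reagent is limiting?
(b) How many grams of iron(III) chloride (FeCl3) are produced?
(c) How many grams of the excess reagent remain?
(a) Cl2, (b) 124.3 g, (c) 20.29 g

Moles of Fe = 63.11 g ÷ 55.85 g/mol = 1.12999 mol
Moles of Cl2 = 81.53 g ÷ 70.9 g/mol = 1.14993 mol
Moles ÷ coefficient: Fe: 1.12999/2 = 0.565, Cl2: 1.14993/3 = 0.3833
(a) Cl2 has the smaller value, so Cl2 is the limiting reagent.
(b) Moles of FeCl3 = 1.14993 mol Cl2 × (2/3) = 0.76662 mol; mass = 0.76662 mol × 162.2 g/mol = 124.3 g
(c) Fe consumed = 1.14993 × (2/3) = 0.76662 mol; remaining = 1.12999 − 0.76662 = 0.363371 mol; mass = 0.363371 mol × 55.85 g/mol = 20.29 g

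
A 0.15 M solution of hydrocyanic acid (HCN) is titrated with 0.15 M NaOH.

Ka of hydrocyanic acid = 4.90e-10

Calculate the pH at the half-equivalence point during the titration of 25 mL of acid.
pH = pKa = 9.31

At the half-equivalence point, [HA] = [A⁻], so by Henderson–Hasselbalch pH = pKa + log(1) = pKa.
pKa = −log(4.90e-10) = 9.31.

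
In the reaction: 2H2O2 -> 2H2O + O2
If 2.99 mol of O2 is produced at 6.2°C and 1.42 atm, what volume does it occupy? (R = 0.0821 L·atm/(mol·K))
T = 6.2°C + 273.15 = 279.35 K
V = nRT/P = (2.99 × 0.0821 × 279.35) / 1.42
V = 48.29 L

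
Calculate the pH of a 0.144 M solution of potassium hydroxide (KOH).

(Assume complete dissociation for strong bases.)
pH = 13.16

[OH⁻] = 0.144 M for strong base. pOH = -log[OH⁻] = 0.84, pH = 14 - pOH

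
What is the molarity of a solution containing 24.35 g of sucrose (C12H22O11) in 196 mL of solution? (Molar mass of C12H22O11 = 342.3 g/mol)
Moles of C12H22O11 = 24.35 g ÷ 342.3 g/mol = 0.0711364 mol
Volume = 196 mL = 0.196 L
Molarity = 0.0711364 mol ÷ 0.196 L = 0.3629 M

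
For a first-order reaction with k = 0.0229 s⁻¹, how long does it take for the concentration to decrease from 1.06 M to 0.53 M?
30.27 s

From ln[A] = ln[A]₀ - k·t: t = ln([A]₀/[A])/k = ln(1.06/0.53)/0.0229 = ln(2.0000)/0.0229 = 0.6931/0.0229 = 30.27 s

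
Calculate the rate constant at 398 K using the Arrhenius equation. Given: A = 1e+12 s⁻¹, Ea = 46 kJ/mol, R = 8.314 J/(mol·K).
9.18e+05 s⁻¹

k = A·exp(-Ea/(R·T)) = 1e+12·exp(-46000/(8.314·398)) = 1e+12·exp(-13.9016) = 1e+12·9.1751e-07 = 9.18e+05 s⁻¹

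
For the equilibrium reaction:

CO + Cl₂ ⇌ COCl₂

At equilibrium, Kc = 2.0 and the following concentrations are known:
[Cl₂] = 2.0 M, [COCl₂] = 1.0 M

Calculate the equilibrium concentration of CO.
[CO] = 0.2500 M

Kc = ([COCl₂]) / ([CO] × [Cl₂]) = 2.0
[CO]^1 = (product terms)/(Kc · other reactant terms) = 1 / (2.0 · 2) = 0.25
[CO] = 0.2500 M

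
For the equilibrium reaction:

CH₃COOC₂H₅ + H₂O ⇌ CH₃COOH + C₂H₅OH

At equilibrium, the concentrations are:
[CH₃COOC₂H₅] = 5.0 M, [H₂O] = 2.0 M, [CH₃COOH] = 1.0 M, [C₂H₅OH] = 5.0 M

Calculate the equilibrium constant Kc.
K_c = 0.5000

Kc = ([CH₃COOH] × [C₂H₅OH]) / ([CH₃COOC₂H₅] × [H₂O])
   = ((1.0)·(5.0)) / ((5.0)·(2.0))
   = 5 / 10 = 0.5000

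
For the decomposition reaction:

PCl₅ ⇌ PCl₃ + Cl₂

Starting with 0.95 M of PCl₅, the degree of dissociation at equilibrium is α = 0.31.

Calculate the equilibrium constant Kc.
K_c = 0.1323

x = α·[A]₀ = 0.31 × 0.95 = 0.2945 M dissociated.
At eq: [PCl₅] = 0.95 − 0.2945 = 0.6555 M; [PCl₃] = [Cl₂] = x = 0.2945 M.
Kc = [PCl₃][Cl₂]/[PCl₅] = (0.2945)²/0.6555 = 0.1323.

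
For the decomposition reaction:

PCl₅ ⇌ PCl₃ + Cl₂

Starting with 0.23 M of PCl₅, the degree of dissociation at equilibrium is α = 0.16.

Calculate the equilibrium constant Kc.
K_c = 0.0070

x = α·[A]₀ = 0.16 × 0.23 = 0.0368 M dissociated.
At eq: [PCl₅] = 0.23 − 0.0368 = 0.1932 M; [PCl₃] = [Cl₂] = x = 0.0368 M.
Kc = [PCl₃][Cl₂]/[PCl₅] = (0.0368)²/0.1932 = 0.00701.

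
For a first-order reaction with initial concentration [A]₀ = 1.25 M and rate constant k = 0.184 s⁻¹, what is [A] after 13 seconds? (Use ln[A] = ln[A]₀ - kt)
0.1143 M

ln[A] = ln[A]₀ - k·t = ln(1.25) - (0.184)·(13) = 0.2231 - 2.3920 = -2.1689
[A] = e^(-2.1689) = 0.1143 M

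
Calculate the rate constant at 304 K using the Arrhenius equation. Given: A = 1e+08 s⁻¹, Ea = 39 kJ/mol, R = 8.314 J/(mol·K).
1.99e+01 s⁻¹

k = A·exp(-Ea/(R·T)) = 1e+08·exp(-39000/(8.314·304)) = 1e+08·exp(-15.4305) = 1e+08·1.9889e-07 = 1.99e+01 s⁻¹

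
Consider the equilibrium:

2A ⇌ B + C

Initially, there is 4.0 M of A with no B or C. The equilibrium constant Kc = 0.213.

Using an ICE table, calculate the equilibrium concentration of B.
[B] = 0.960 M

ICE: [A] = 4.0 − 2x, [B] = [C] = x.
Kc = x²/(4.0 − 2x)² = 0.213 ⇒ √Kc = x/(4.0 − 2x).
x = √0.213·4.0/(1 + 2√0.213) = 0.46152·4.0/1.923 = 0.95998.
[B] = x = 0.960 M.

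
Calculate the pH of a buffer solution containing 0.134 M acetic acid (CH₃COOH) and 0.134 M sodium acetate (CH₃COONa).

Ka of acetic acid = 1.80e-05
pH = 4.74

pKa = -log(1.80e-05) = 4.74. pH = pKa + log([A⁻]/[HA]) = 4.74 + log(0.134/0.134)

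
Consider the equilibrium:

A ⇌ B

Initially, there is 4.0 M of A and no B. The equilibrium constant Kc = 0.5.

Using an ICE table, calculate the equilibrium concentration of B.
[B] = 1.333 M

ICE: [A] = 4.0 − x, [B] = x.
Kc = x/(4.0 − x) = 0.5 ⇒ x = 0.5·4.0/(1 + 0.5) = 2/1.5 = 1.333.
[B] = x = 1.333 M.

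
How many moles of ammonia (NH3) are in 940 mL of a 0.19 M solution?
Moles = Molarity × Volume (L)
Moles = 0.19 M × 0.94 L = 0.1786 mol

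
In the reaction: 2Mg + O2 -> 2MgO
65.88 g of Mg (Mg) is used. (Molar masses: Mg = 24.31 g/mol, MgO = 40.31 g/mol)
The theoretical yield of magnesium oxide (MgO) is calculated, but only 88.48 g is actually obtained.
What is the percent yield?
Moles of Mg = 65.88 g ÷ 24.31 g/mol = 2.71 mol
Mole ratio: 2 mol MgO / 2 mol Mg
Moles of MgO = 2.71 × (2/2) = 2.71 mol
Theoretical yield = 2.71 mol × 40.31 g/mol = 109.24 g
Actual yield = 88.48 g
Percent yield = (88.48 / 109.24) × 100% = 81.0%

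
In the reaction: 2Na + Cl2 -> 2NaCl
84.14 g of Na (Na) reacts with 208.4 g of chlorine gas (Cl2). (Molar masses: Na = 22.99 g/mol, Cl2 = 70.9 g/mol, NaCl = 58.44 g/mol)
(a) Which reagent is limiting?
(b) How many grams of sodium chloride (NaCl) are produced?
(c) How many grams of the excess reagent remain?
(a) Na, (b) 213.9 g, (c) 78.66 g

Moles of Na = 84.14 g ÷ 22.99 g/mol = 3.65985 mol
Moles of Cl2 = 208.4 g ÷ 70.9 g/mol = 2.93935 mol
Moles ÷ coefficient: Na: 3.65985/2 = 1.83, Cl2: 2.93935/1 = 2.939
(a) Na has the smaller value, so Na is the limiting reagent.
(b) Moles of NaCl = 3.65985 mol Na × (2/2) = 3.65985 mol; mass = 3.65985 mol × 58.44 g/mol = 213.9 g
(c) Cl2 consumed = 3.65985 × (1/2) = 1.82993 mol; remaining = 2.93935 − 1.82993 = 1.10943 mol; mass = 1.10943 mol × 70.9 g/mol = 78.66 g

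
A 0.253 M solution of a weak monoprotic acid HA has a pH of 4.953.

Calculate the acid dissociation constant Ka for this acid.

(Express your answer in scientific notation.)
K_a = 4.91e-10

[H⁺] = 10^(−pH) = 10^(−4.953) = 1.114e-05 M. For HA ⇌ H⁺ + A⁻, Ka = x²/(C − x) = (1.114e-05)²/(0.253 − 1.114e-05) = 4.91e-10.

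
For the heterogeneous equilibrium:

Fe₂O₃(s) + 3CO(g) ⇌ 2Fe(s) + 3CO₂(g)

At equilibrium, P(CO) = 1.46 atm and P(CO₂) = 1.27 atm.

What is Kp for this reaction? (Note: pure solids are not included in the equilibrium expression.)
K_p = 0.658

Solids (Fe₂O₃, Fe) are excluded.
Kp = P(CO₂)³/P(CO)³ = (1.27)³/(1.46)³ = 2.048/3.112 = 0.658.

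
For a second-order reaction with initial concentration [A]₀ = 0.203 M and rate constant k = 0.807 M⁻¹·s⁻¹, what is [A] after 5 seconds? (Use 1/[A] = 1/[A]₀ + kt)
0.1116 M

1/[A] = 1/[A]₀ + k·t = 1/0.203 + (0.807)·(5) = 4.9261 + 4.0350 = 8.9611
[A] = 1/8.9611 = 0.1116 M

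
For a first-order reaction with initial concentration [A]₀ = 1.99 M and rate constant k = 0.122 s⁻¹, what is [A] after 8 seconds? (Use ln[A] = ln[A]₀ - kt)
0.7499 M

ln[A] = ln[A]₀ - k·t = ln(1.99) - (0.122)·(8) = 0.6881 - 0.9760 = -0.2879
[A] = e^(-0.2879) = 0.7499 M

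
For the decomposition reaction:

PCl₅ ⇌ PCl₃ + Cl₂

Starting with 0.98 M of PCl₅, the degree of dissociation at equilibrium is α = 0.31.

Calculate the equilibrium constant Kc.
K_c = 0.1365

x = α·[A]₀ = 0.31 × 0.98 = 0.3038 M dissociated.
At eq: [PCl₅] = 0.98 − 0.3038 = 0.6762 M; [PCl₃] = [Cl₂] = x = 0.3038 M.
Kc = [PCl₃][Cl₂]/[PCl₅] = (0.3038)²/0.6762 = 0.1365.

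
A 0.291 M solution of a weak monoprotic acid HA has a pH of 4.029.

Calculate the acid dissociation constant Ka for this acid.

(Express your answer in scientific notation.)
K_a = 3.01e-08

[H⁺] = 10^(−pH) = 10^(−4.029) = 9.354e-05 M. For HA ⇌ H⁺ + A⁻, Ka = x²/(C − x) = (9.354e-05)²/(0.291 − 9.354e-05) = 3.01e-08.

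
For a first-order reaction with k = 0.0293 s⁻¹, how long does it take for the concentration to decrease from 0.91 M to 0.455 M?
23.66 s

From ln[A] = ln[A]₀ - k·t: t = ln([A]₀/[A])/k = ln(0.91/0.455)/0.0293 = ln(2.0000)/0.0293 = 0.6931/0.0293 = 23.66 s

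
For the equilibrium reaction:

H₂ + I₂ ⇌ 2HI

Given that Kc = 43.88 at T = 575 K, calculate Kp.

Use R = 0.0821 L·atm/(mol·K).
K_p = 43.8800

Δn = (moles gaseous products) − (moles gaseous reactants) = 0
T = 575 K; RT = 0.0821 × 575 = 47.2075
Kp = Kc·(RT)^Δn = 43.88 × (47.2075)^0 = 43.88 × 1 = 43.8800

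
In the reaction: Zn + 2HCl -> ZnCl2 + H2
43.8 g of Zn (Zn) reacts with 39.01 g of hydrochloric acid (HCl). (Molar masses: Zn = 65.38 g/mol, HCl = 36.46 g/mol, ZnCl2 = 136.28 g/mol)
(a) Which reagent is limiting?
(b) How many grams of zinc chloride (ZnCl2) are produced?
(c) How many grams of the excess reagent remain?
(a) HCl, (b) 72.91 g, (c) 8.824 g

Moles of Zn = 43.8 g ÷ 65.38 g/mol = 0.66993 mol
Moles of HCl = 39.01 g ÷ 36.46 g/mol = 1.06994 mol
Moles ÷ coefficient: Zn: 0.66993/1 = 0.6699, HCl: 1.06994/2 = 0.535
(a) HCl has the smaller value, so HCl is the limiting reagent.
(b) Moles of ZnCl2 = 1.06994 mol HCl × (1/2) = 0.53497 mol; mass = 0.53497 mol × 136.28 g/mol = 72.91 g
(c) Zn consumed = 1.06994 × (1/2) = 0.53497 mol; remaining = 0.66993 − 0.53497 = 0.13496 mol; mass = 0.13496 mol × 65.38 g/mol = 8.824 g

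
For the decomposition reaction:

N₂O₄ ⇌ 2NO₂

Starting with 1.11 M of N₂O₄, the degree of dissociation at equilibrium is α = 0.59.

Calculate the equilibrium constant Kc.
K_c = 3.7697

x = α·[A]₀ = 0.59 × 1.11 = 0.6549 M dissociated.
At eq: [N₂O₄] = 1.11 − 0.6549 = 0.4551 M; [NO₂] = 2x = 1.31 M.
Kc = [NO₂]²/[N₂O₄] = (1.31)²/0.4551 = 3.77.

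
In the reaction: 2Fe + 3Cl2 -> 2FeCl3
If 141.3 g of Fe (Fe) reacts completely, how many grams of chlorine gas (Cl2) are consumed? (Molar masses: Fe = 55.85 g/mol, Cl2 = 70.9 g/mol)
Moles of Fe = 141.3 g ÷ 55.85 g/mol = 2.52999 mol
Mole ratio: 3 mol Cl2 / 2 mol Fe
Moles of Cl2 = 2.52999 × (3/2) = 3.79499 mol
Mass of Cl2 = 3.79499 mol × 70.9 g/mol = 269.1 g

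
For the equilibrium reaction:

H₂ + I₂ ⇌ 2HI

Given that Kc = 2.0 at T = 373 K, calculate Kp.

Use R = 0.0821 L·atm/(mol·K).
K_p = 2.0000

Δn = (moles gaseous products) − (moles gaseous reactants) = 0
T = 373 K; RT = 0.0821 × 373 = 30.6233
Kp = Kc·(RT)^Δn = 2.0 × (30.6233)^0 = 2.0 × 1 = 2.0000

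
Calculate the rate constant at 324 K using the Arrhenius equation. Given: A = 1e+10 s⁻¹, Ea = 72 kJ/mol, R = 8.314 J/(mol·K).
2.47e-02 s⁻¹

k = A·exp(-Ea/(R·T)) = 1e+10·exp(-72000/(8.314·324)) = 1e+10·exp(-26.7287) = 1e+10·2.4654e-12 = 2.47e-02 s⁻¹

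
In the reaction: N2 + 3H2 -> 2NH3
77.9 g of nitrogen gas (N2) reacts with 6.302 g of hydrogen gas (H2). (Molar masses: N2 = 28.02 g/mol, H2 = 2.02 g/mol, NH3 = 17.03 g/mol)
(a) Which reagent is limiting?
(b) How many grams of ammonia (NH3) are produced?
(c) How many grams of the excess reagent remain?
(a) H2, (b) 35.42 g, (c) 48.76 g

Moles of N2 = 77.9 g ÷ 28.02 g/mol = 2.78016 mol
Moles of H2 = 6.302 g ÷ 2.02 g/mol = 3.1198 mol
Moles ÷ coefficient: N2: 2.78016/1 = 2.78, H2: 3.1198/3 = 1.04
(a) H2 has the smaller value, so H2 is the limiting reagent.
(b) Moles of NH3 = 3.1198 mol H2 × (2/3) = 2.07987 mol; mass = 2.07987 mol × 17.03 g/mol = 35.42 g
(c) N2 consumed = 3.1198 × (1/3) = 1.03993 mol; remaining = 2.78016 − 1.03993 = 1.74022 mol; mass = 1.74022 mol × 28.02 g/mol = 48.76 g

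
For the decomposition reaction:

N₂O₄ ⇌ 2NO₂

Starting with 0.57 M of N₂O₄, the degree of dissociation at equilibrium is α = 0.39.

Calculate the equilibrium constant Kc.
K_c = 0.5685

x = α·[A]₀ = 0.39 × 0.57 = 0.2223 M dissociated.
At eq: [N₂O₄] = 0.57 − 0.2223 = 0.3477 M; [NO₂] = 2x = 0.4446 M.
Kc = [NO₂]²/[N₂O₄] = (0.4446)²/0.3477 = 0.5685.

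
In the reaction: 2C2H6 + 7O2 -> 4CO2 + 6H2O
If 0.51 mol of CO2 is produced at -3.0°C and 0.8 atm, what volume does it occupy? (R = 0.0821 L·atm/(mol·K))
T = -3.0°C + 273.15 = 270.15 K
V = nRT/P = (0.51 × 0.0821 × 270.15) / 0.8
V = 14.14 L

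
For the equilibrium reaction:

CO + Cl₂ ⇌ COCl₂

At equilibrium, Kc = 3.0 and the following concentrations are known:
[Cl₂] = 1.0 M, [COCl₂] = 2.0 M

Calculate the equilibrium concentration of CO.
[CO] = 0.6667 M

Kc = ([COCl₂]) / ([CO] × [Cl₂]) = 3.0
[CO]^1 = (product terms)/(Kc · other reactant terms) = 2 / (3.0 · 1) = 0.66667
[CO] = 0.6667 M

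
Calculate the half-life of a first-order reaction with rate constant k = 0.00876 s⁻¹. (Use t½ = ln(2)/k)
79.13 s

t½ = ln(2)/k = 0.6931/0.00876 = 79.13 s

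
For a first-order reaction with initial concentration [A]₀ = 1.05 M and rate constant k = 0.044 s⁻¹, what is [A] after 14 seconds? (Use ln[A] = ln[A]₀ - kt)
0.5671 M

ln[A] = ln[A]₀ - k·t = ln(1.05) - (0.044)·(14) = 0.0488 - 0.6160 = -0.5672
[A] = e^(-0.5672) = 0.5671 M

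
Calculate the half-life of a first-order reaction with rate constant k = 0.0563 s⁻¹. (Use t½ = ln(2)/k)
12.31 s

t½ = ln(2)/k = 0.6931/0.0563 = 12.31 s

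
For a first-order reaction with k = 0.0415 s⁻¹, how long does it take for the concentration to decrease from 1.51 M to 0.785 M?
15.76 s

From ln[A] = ln[A]₀ - k·t: t = ln([A]₀/[A])/k = ln(1.51/0.785)/0.0415 = ln(1.9236)/0.0415 = 0.6542/0.0415 = 15.76 s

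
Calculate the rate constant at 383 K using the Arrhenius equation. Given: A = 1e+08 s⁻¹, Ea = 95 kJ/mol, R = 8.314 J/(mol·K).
1.10e-05 s⁻¹

k = A·exp(-Ea/(R·T)) = 1e+08·exp(-95000/(8.314·383)) = 1e+08·exp(-29.8342) = 1e+08·1.1045e-13 = 1.10e-05 s⁻¹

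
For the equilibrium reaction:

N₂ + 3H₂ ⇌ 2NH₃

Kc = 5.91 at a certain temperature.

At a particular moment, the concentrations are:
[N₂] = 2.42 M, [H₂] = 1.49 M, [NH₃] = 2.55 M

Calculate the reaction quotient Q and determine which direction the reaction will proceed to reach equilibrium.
Q = 0.812, Q < K, reaction proceeds forward (toward products)

Q = ([NH₃]^2) / ([N₂] × [H₂]^3)
  = ((2.55)^2) / ((2.42)·(1.49)^3) = 6.5025/8.0052 = 0.8123
Since Q = 0.8123 < Kc = 5.91, the reaction proceeds forward (toward products) to reach equilibrium.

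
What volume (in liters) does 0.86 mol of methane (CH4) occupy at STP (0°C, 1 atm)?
At STP, 1 mol of gas occupies 22.4 L
Volume = 0.86 mol × 22.4 L/mol = 19.26 L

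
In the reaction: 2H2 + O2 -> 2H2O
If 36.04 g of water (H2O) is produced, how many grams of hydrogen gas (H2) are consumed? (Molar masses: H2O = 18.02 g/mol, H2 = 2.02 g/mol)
Moles of H2O = 36.04 g ÷ 18.02 g/mol = 2 mol
Mole ratio: 2 mol H2 / 2 mol H2O
Moles of H2 = 2 × (2/2) = 2 mol
Mass of H2 = 2 mol × 2.02 g/mol = 4.04 g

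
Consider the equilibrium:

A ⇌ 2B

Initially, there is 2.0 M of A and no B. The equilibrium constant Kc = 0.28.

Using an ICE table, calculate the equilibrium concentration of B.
[B] = 0.682 M

ICE: [A] = 2.0 − x, [B] = 2x.
Kc = (2x)²/(2.0 − x) = 0.28 ⇒ 4x² + 0.28x − 0.56 = 0.
x = (−0.28 + √(0.28² + 4·4·0.56))/(2·4) = (−0.28 + √9.0384)/8 = 0.3408.
[B] = 2x = 0.682 M.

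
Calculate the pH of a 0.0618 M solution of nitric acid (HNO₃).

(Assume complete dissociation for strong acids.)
pH = 1.21

[H⁺] = 0.0618 M for strong acid. pH = -log[H⁺] = -log(0.0618)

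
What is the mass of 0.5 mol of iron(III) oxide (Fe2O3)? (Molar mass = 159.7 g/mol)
Mass = 0.5 mol × 159.7 g/mol = 79.85 g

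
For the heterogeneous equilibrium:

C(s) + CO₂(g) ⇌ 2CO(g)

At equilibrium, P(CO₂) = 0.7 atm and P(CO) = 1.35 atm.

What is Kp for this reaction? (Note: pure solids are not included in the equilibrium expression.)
K_p = 2.604

Solid C is excluded.
Kp = P(CO)²/P(CO₂) = (1.35)²/0.7 = 1.823/0.7 = 2.604.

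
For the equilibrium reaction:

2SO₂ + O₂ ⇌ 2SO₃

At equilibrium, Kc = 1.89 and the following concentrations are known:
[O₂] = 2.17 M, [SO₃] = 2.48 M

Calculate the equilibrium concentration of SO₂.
[SO₂] = 1.2246 M

Kc = ([SO₃]^2) / ([SO₂]^2 × [O₂]) = 1.89
[SO₂]^2 = (product terms)/(Kc · other reactant terms) = 6.1504 / (1.89 · 2.17) = 1.4996
[SO₂] = (1.4996)^(1/2) = 1.2246 M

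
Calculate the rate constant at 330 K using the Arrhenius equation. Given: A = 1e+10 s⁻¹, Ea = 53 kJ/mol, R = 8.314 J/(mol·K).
4.08e+01 s⁻¹

k = A·exp(-Ea/(R·T)) = 1e+10·exp(-53000/(8.314·330)) = 1e+10·exp(-19.3175) = 1e+10·4.0785e-09 = 4.08e+01 s⁻¹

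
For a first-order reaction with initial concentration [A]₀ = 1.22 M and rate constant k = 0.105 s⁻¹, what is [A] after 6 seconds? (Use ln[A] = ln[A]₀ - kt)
0.6498 M

ln[A] = ln[A]₀ - k·t = ln(1.22) - (0.105)·(6) = 0.1989 - 0.6300 = -0.4311
[A] = e^(-0.4311) = 0.6498 M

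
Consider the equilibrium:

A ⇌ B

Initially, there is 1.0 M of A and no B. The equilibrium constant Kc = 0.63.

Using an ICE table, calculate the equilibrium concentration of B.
[B] = 0.387 M

ICE: [A] = 1.0 − x, [B] = x.
Kc = x/(1.0 − x) = 0.63 ⇒ x = 0.63·1.0/(1 + 0.63) = 0.63/1.63 = 0.3865.
[B] = x = 0.387 M.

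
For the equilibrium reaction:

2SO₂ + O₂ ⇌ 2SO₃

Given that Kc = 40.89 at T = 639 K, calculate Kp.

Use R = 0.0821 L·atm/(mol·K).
K_p = 0.7794

Δn = (moles gaseous products) − (moles gaseous reactants) = -1
T = 639 K; RT = 0.0821 × 639 = 52.4619
Kp = Kc·(RT)^Δn = 40.89 × (52.4619)^-1 = 40.89 × 0.0190615 = 0.7794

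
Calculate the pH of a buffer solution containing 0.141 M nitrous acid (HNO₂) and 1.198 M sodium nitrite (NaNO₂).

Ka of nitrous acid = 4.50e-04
pH = 4.28

pKa = -log(4.50e-04) = 3.35. pH = pKa + log([A⁻]/[HA]) = 3.35 + log(1.198/0.141)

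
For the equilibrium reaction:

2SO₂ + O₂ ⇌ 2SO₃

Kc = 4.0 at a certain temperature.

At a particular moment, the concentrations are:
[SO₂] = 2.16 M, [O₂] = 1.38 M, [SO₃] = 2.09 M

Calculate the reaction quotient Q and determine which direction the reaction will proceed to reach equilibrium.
Q = 0.678, Q < K, reaction proceeds forward (toward products)

Q = ([SO₃]^2) / ([SO₂]^2 × [O₂])
  = ((2.09)^2) / ((2.16)^2·(1.38)) = 4.3681/6.4385 = 0.6784
Since Q = 0.6784 < Kc = 4.0, the reaction proceeds forward (toward products) to reach equilibrium.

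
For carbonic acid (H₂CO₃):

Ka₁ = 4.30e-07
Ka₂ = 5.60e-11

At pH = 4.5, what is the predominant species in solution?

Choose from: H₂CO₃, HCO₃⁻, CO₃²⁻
H₂CO₃

pKa1 = 6.37, pKa2 = 10.25. Each pKa is the crossover between adjacent species; pH = 4.5 lies in the region where H₂CO₃ predominates.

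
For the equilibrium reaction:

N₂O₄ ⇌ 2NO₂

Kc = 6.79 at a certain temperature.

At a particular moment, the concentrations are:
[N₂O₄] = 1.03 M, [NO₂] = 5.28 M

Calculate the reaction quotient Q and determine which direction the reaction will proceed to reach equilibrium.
Q = 27.066, Q > K, reaction proceeds reverse (toward reactants)

Q = ([NO₂]^2) / ([N₂O₄])
  = ((5.28)^2) / ((1.03)) = 27.878/1.03 = 27.07
Since Q = 27.07 > Kc = 6.79, the reaction proceeds reverse (toward reactants) to reach equilibrium.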